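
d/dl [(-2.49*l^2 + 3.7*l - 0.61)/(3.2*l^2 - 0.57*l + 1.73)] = (-10.4207*l^2 - 4.7114*l + 6.0533)/(10.24*l^4 - 3.648*l^3 + 11.3969*l^2 - 1.9722*l + 2.9929)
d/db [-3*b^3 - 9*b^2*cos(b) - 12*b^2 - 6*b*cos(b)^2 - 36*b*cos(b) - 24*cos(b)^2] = 9*b^2*sin(b) - 9*b^2 + 36*b*sin(b) + 6*b*sin(2*b) - 18*b*cos(b) - 24*b + 24*sin(2*b) - 6*cos(b)^2 - 36*cos(b)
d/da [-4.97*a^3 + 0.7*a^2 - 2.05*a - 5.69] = -14.91*a^2 + 1.4*a - 2.05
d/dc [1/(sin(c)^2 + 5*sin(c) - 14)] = -(2*sin(c) + 5)*cos(c)/(sin(c)^2 + 5*sin(c) - 14)^2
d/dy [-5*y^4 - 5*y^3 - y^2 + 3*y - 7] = -20*y^3 - 15*y^2 - 2*y + 3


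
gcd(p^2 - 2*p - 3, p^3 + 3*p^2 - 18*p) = p - 3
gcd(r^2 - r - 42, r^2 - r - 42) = r^2 - r - 42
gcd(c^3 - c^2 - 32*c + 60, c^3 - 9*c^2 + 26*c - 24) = c - 2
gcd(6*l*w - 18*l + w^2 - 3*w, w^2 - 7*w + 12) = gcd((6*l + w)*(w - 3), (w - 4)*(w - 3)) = w - 3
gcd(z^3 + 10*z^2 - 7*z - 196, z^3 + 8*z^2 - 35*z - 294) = z^2 + 14*z + 49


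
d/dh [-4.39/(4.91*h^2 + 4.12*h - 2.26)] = (43.1098*h + 18.0868)/(4.91*h^2 + 4.12*h - 2.26)^2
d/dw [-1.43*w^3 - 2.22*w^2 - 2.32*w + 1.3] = -4.29*w^2 - 4.44*w - 2.32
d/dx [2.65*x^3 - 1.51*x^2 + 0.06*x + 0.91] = 7.95*x^2 - 3.02*x + 0.06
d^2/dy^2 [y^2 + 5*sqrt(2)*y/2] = 2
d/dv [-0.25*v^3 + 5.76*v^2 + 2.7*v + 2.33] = -0.75*v^2 + 11.52*v + 2.7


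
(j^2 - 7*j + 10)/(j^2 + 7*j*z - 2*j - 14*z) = (j - 5)/(j + 7*z)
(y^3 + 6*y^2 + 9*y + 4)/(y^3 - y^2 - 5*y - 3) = (y + 4)/(y - 3)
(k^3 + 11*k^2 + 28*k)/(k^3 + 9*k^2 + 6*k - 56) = k/(k - 2)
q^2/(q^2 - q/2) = 2*q/(2*q - 1)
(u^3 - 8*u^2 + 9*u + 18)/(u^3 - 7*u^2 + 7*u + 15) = (u - 6)/(u - 5)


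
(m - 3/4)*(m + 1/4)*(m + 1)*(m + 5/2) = m^4 + 3*m^3 + 9*m^2/16 - 61*m/32 - 15/32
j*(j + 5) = j^2 + 5*j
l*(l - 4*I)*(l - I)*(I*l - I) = I*l^4 + 5*l^3 - I*l^3 - 5*l^2 - 4*I*l^2 + 4*I*l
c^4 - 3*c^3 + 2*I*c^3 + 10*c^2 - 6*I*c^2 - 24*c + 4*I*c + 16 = (c - 2)*(c - 1)*(c - 2*I)*(c + 4*I)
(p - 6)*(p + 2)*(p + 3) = p^3 - p^2 - 24*p - 36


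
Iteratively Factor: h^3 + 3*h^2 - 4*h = (h + 4)*(h^2 - h) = (h - 1)*(h + 4)*(h)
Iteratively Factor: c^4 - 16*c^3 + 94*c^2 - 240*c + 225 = (c - 5)*(c^3 - 11*c^2 + 39*c - 45) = (c - 5)^2*(c^2 - 6*c + 9) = (c - 5)^2*(c - 3)*(c - 3)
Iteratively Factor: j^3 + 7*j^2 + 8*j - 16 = (j + 4)*(j^2 + 3*j - 4) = (j - 1)*(j + 4)*(j + 4)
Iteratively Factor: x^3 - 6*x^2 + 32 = (x - 4)*(x^2 - 2*x - 8) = (x - 4)^2*(x + 2)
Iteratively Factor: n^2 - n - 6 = (n + 2)*(n - 3)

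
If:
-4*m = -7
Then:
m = 7/4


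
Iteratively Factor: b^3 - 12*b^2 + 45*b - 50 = (b - 2)*(b^2 - 10*b + 25) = (b - 5)*(b - 2)*(b - 5)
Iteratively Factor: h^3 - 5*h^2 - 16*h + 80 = (h - 4)*(h^2 - h - 20) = (h - 4)*(h + 4)*(h - 5)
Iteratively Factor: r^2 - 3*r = (r)*(r - 3)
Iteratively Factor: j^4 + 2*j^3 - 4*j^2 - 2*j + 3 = (j - 1)*(j^3 + 3*j^2 - j - 3) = (j - 1)*(j + 3)*(j^2 - 1) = (j - 1)^2*(j + 3)*(j + 1)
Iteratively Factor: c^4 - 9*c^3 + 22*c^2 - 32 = (c - 4)*(c^3 - 5*c^2 + 2*c + 8) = (c - 4)*(c - 2)*(c^2 - 3*c - 4) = (c - 4)*(c - 2)*(c + 1)*(c - 4)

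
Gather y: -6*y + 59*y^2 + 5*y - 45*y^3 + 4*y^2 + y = -45*y^3 + 63*y^2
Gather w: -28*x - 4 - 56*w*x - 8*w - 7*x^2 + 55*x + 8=w*(-56*x - 8) - 7*x^2 + 27*x + 4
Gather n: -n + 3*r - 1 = -n + 3*r - 1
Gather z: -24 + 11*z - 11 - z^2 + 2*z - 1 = -z^2 + 13*z - 36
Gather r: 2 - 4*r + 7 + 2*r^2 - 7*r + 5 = 2*r^2 - 11*r + 14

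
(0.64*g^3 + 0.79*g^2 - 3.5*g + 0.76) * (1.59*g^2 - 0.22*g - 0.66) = 1.0176*g^5 + 1.1153*g^4 - 6.1612*g^3 + 1.457*g^2 + 2.1428*g - 0.5016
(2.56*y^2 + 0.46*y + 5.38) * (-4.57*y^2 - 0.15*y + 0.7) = -11.6992*y^4 - 2.4862*y^3 - 22.8636*y^2 - 0.485*y + 3.766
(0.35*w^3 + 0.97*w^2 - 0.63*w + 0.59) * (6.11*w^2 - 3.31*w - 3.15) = 2.1385*w^5 + 4.7682*w^4 - 8.1625*w^3 + 2.6347*w^2 + 0.0316000000000001*w - 1.8585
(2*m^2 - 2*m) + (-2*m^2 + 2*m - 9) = -9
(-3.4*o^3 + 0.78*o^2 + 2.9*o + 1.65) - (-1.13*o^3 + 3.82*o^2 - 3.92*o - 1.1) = -2.27*o^3 - 3.04*o^2 + 6.82*o + 2.75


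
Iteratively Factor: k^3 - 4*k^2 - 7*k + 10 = (k + 2)*(k^2 - 6*k + 5) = (k - 5)*(k + 2)*(k - 1)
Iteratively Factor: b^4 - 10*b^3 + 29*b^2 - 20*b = (b)*(b^3 - 10*b^2 + 29*b - 20) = b*(b - 4)*(b^2 - 6*b + 5) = b*(b - 5)*(b - 4)*(b - 1)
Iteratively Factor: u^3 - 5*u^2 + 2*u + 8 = (u + 1)*(u^2 - 6*u + 8) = (u - 4)*(u + 1)*(u - 2)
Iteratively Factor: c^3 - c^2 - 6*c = (c + 2)*(c^2 - 3*c) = (c - 3)*(c + 2)*(c)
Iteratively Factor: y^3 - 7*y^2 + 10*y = (y)*(y^2 - 7*y + 10) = y*(y - 5)*(y - 2)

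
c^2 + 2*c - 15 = (c - 3)*(c + 5)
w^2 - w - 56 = (w - 8)*(w + 7)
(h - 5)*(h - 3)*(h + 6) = h^3 - 2*h^2 - 33*h + 90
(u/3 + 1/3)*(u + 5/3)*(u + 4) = u^3/3 + 20*u^2/9 + 37*u/9 + 20/9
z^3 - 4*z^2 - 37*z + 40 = (z - 8)*(z - 1)*(z + 5)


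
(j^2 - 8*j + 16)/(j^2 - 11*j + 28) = (j - 4)/(j - 7)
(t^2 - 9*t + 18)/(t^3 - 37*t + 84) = (t - 6)/(t^2 + 3*t - 28)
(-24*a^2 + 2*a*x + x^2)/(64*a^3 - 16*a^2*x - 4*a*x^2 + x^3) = (6*a + x)/(-16*a^2 + x^2)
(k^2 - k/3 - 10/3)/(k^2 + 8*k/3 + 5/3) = (k - 2)/(k + 1)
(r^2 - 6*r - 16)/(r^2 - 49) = (r^2 - 6*r - 16)/(r^2 - 49)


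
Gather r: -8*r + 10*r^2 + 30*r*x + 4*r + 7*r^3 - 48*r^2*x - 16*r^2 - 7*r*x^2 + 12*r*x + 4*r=7*r^3 + r^2*(-48*x - 6) + r*(-7*x^2 + 42*x)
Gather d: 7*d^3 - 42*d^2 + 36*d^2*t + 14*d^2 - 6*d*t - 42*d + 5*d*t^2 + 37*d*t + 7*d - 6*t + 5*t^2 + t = 7*d^3 + d^2*(36*t - 28) + d*(5*t^2 + 31*t - 35) + 5*t^2 - 5*t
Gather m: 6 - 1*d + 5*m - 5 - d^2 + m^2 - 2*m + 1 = -d^2 - d + m^2 + 3*m + 2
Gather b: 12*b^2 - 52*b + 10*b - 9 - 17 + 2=12*b^2 - 42*b - 24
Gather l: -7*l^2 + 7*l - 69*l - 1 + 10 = -7*l^2 - 62*l + 9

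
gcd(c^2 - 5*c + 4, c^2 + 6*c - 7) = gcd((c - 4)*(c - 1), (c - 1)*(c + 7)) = c - 1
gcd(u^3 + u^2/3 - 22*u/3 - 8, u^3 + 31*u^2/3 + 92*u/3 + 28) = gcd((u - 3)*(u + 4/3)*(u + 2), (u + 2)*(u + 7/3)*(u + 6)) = u + 2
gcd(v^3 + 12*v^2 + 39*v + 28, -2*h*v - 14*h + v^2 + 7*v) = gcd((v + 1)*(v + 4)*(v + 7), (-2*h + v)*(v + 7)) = v + 7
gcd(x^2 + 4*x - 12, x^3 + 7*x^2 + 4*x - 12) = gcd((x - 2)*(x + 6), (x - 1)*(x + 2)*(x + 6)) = x + 6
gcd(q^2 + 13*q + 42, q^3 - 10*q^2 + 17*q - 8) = 1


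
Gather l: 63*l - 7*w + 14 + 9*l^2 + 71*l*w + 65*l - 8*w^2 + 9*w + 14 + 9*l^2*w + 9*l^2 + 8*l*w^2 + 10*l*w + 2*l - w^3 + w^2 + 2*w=l^2*(9*w + 18) + l*(8*w^2 + 81*w + 130) - w^3 - 7*w^2 + 4*w + 28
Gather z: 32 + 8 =40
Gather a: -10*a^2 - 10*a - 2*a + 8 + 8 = -10*a^2 - 12*a + 16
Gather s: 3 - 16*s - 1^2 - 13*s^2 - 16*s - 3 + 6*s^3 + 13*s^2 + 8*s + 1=6*s^3 - 24*s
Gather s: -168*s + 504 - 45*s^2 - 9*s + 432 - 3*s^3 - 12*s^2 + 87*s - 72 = -3*s^3 - 57*s^2 - 90*s + 864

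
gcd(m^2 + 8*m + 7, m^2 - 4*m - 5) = m + 1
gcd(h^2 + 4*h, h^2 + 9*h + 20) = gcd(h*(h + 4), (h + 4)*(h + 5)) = h + 4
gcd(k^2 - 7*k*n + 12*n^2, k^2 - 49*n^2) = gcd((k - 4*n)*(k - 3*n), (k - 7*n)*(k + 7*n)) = 1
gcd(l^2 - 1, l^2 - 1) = l^2 - 1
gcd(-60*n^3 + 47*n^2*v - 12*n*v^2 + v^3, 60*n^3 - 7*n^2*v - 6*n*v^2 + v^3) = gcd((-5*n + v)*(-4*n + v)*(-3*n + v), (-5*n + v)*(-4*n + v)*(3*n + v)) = 20*n^2 - 9*n*v + v^2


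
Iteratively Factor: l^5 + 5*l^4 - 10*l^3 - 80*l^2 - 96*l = (l + 2)*(l^4 + 3*l^3 - 16*l^2 - 48*l) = l*(l + 2)*(l^3 + 3*l^2 - 16*l - 48) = l*(l + 2)*(l + 3)*(l^2 - 16) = l*(l + 2)*(l + 3)*(l + 4)*(l - 4)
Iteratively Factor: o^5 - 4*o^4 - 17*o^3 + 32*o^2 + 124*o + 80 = (o - 5)*(o^4 + o^3 - 12*o^2 - 28*o - 16) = (o - 5)*(o - 4)*(o^3 + 5*o^2 + 8*o + 4) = (o - 5)*(o - 4)*(o + 1)*(o^2 + 4*o + 4) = (o - 5)*(o - 4)*(o + 1)*(o + 2)*(o + 2)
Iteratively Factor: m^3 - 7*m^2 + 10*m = (m - 5)*(m^2 - 2*m) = m*(m - 5)*(m - 2)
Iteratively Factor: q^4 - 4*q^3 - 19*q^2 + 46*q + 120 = (q - 5)*(q^3 + q^2 - 14*q - 24) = (q - 5)*(q + 3)*(q^2 - 2*q - 8) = (q - 5)*(q + 2)*(q + 3)*(q - 4)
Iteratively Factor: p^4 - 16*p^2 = (p)*(p^3 - 16*p) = p*(p - 4)*(p^2 + 4*p) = p^2*(p - 4)*(p + 4)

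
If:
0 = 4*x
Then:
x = 0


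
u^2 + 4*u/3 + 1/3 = (u + 1/3)*(u + 1)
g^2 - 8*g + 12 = (g - 6)*(g - 2)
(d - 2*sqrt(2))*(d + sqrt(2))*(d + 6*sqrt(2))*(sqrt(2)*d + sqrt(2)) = sqrt(2)*d^4 + sqrt(2)*d^3 + 10*d^3 - 16*sqrt(2)*d^2 + 10*d^2 - 48*d - 16*sqrt(2)*d - 48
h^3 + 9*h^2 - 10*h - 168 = (h - 4)*(h + 6)*(h + 7)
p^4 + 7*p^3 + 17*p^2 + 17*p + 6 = (p + 1)^2*(p + 2)*(p + 3)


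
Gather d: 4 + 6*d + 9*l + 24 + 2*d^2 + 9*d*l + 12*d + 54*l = 2*d^2 + d*(9*l + 18) + 63*l + 28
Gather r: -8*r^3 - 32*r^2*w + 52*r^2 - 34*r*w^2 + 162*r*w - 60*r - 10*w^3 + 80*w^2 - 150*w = -8*r^3 + r^2*(52 - 32*w) + r*(-34*w^2 + 162*w - 60) - 10*w^3 + 80*w^2 - 150*w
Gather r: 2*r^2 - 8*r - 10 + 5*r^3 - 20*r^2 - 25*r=5*r^3 - 18*r^2 - 33*r - 10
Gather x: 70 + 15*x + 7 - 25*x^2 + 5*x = -25*x^2 + 20*x + 77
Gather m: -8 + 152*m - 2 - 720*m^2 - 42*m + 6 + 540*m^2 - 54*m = -180*m^2 + 56*m - 4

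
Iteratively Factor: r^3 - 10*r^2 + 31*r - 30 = (r - 5)*(r^2 - 5*r + 6) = (r - 5)*(r - 3)*(r - 2)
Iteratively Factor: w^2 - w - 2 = (w + 1)*(w - 2)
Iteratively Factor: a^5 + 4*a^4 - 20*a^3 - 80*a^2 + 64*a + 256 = (a - 4)*(a^4 + 8*a^3 + 12*a^2 - 32*a - 64) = (a - 4)*(a - 2)*(a^3 + 10*a^2 + 32*a + 32) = (a - 4)*(a - 2)*(a + 2)*(a^2 + 8*a + 16) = (a - 4)*(a - 2)*(a + 2)*(a + 4)*(a + 4)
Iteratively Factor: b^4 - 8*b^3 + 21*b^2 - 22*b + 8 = (b - 1)*(b^3 - 7*b^2 + 14*b - 8) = (b - 1)^2*(b^2 - 6*b + 8) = (b - 4)*(b - 1)^2*(b - 2)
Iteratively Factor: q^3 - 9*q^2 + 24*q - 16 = (q - 4)*(q^2 - 5*q + 4) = (q - 4)*(q - 1)*(q - 4)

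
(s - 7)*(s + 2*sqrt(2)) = s^2 - 7*s + 2*sqrt(2)*s - 14*sqrt(2)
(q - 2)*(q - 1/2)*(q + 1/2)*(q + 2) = q^4 - 17*q^2/4 + 1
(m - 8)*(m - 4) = m^2 - 12*m + 32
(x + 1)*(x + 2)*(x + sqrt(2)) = x^3 + sqrt(2)*x^2 + 3*x^2 + 2*x + 3*sqrt(2)*x + 2*sqrt(2)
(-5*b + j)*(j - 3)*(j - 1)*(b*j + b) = -5*b^2*j^3 + 15*b^2*j^2 + 5*b^2*j - 15*b^2 + b*j^4 - 3*b*j^3 - b*j^2 + 3*b*j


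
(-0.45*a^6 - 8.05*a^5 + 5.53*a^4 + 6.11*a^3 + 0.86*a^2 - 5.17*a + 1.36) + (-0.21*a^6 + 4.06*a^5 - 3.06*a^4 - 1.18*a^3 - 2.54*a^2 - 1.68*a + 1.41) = -0.66*a^6 - 3.99*a^5 + 2.47*a^4 + 4.93*a^3 - 1.68*a^2 - 6.85*a + 2.77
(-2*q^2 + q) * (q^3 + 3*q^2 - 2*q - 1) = -2*q^5 - 5*q^4 + 7*q^3 - q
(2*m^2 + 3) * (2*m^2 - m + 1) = 4*m^4 - 2*m^3 + 8*m^2 - 3*m + 3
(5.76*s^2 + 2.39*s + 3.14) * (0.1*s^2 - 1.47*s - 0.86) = 0.576*s^4 - 8.2282*s^3 - 8.1529*s^2 - 6.6712*s - 2.7004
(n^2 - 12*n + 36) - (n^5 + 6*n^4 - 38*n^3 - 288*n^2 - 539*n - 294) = -n^5 - 6*n^4 + 38*n^3 + 289*n^2 + 527*n + 330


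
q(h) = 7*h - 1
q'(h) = 7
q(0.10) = -0.30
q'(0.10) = 7.00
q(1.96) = 12.72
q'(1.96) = 7.00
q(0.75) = 4.25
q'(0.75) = 7.00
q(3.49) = 23.43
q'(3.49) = 7.00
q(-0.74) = -6.18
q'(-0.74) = 7.00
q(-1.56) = -11.92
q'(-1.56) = 7.00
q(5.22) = 35.54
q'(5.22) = 7.00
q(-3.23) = -23.61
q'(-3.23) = 7.00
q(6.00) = 41.00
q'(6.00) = 7.00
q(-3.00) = -22.00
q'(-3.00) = 7.00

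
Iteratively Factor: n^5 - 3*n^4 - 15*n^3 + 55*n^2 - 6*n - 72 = (n - 2)*(n^4 - n^3 - 17*n^2 + 21*n + 36) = (n - 2)*(n + 1)*(n^3 - 2*n^2 - 15*n + 36) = (n - 3)*(n - 2)*(n + 1)*(n^2 + n - 12) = (n - 3)*(n - 2)*(n + 1)*(n + 4)*(n - 3)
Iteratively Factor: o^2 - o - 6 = (o + 2)*(o - 3)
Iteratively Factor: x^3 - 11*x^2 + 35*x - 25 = (x - 1)*(x^2 - 10*x + 25) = (x - 5)*(x - 1)*(x - 5)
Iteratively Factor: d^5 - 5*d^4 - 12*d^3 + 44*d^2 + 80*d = (d - 5)*(d^4 - 12*d^2 - 16*d) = (d - 5)*(d + 2)*(d^3 - 2*d^2 - 8*d) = (d - 5)*(d - 4)*(d + 2)*(d^2 + 2*d) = d*(d - 5)*(d - 4)*(d + 2)*(d + 2)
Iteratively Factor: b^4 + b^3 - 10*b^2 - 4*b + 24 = (b - 2)*(b^3 + 3*b^2 - 4*b - 12) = (b - 2)*(b + 2)*(b^2 + b - 6) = (b - 2)*(b + 2)*(b + 3)*(b - 2)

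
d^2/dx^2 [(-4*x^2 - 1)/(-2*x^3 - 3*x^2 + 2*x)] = 2*(16*x^6 + 72*x^4 + 72*x^3 + 15*x^2 - 18*x + 4)/(x^3*(8*x^6 + 36*x^5 + 30*x^4 - 45*x^3 - 30*x^2 + 36*x - 8))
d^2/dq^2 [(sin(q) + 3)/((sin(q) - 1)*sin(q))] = (-sin(q) - 14 - 3/sin(q) + 12/sin(q)^2 - 6/sin(q)^3)/(sin(q) - 1)^2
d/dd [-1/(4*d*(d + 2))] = (d + 1)/(2*d^2*(d + 2)^2)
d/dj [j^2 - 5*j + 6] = 2*j - 5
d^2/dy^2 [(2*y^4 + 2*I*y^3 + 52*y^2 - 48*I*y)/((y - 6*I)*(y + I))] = 4*(y^6 - 15*I*y^5 - 57*y^4 - 165*I*y^3 - 162*y^2 + 540*I*y + 1656)/(y^6 - 15*I*y^5 - 57*y^4 - 55*I*y^3 - 342*y^2 - 540*I*y + 216)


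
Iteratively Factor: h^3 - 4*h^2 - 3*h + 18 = (h - 3)*(h^2 - h - 6) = (h - 3)*(h + 2)*(h - 3)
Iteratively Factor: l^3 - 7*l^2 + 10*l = (l - 2)*(l^2 - 5*l) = l*(l - 2)*(l - 5)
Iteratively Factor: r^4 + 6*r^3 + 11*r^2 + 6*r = (r + 1)*(r^3 + 5*r^2 + 6*r) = (r + 1)*(r + 3)*(r^2 + 2*r) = r*(r + 1)*(r + 3)*(r + 2)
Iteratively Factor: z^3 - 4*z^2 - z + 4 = (z + 1)*(z^2 - 5*z + 4) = (z - 1)*(z + 1)*(z - 4)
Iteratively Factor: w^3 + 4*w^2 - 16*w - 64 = (w + 4)*(w^2 - 16) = (w + 4)^2*(w - 4)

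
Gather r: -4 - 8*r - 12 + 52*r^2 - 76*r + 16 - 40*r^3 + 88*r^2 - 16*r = -40*r^3 + 140*r^2 - 100*r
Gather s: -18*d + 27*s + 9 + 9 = -18*d + 27*s + 18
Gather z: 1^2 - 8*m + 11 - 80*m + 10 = 22 - 88*m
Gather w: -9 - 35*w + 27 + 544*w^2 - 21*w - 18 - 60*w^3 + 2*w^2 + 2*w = -60*w^3 + 546*w^2 - 54*w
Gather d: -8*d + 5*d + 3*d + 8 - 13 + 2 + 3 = 0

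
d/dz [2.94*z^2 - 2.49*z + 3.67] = 5.88*z - 2.49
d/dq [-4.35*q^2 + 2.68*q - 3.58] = 2.68 - 8.7*q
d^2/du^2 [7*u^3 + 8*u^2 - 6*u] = 42*u + 16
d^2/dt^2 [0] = 0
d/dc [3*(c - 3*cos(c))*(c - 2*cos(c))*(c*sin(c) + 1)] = 3*(c - 3*cos(c))*(c - 2*cos(c))*(c*cos(c) + sin(c)) + 3*(c - 3*cos(c))*(c*sin(c) + 1)*(2*sin(c) + 1) + 3*(c - 2*cos(c))*(c*sin(c) + 1)*(3*sin(c) + 1)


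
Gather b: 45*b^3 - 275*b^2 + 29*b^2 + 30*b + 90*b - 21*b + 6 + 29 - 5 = 45*b^3 - 246*b^2 + 99*b + 30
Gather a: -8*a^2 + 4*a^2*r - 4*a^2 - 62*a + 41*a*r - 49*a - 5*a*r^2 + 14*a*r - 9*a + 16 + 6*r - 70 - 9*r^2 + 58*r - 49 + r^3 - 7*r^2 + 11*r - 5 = a^2*(4*r - 12) + a*(-5*r^2 + 55*r - 120) + r^3 - 16*r^2 + 75*r - 108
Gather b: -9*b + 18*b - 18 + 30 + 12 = 9*b + 24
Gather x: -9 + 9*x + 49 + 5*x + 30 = 14*x + 70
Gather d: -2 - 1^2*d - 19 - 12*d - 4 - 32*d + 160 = 135 - 45*d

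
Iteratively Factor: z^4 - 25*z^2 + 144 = (z - 3)*(z^3 + 3*z^2 - 16*z - 48) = (z - 3)*(z + 4)*(z^2 - z - 12) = (z - 4)*(z - 3)*(z + 4)*(z + 3)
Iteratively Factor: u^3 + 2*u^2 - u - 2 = (u - 1)*(u^2 + 3*u + 2) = (u - 1)*(u + 2)*(u + 1)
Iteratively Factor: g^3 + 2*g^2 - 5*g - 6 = (g - 2)*(g^2 + 4*g + 3) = (g - 2)*(g + 3)*(g + 1)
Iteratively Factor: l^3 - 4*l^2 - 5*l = (l - 5)*(l^2 + l) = l*(l - 5)*(l + 1)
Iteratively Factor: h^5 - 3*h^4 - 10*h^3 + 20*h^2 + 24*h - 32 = (h + 2)*(h^4 - 5*h^3 + 20*h - 16) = (h + 2)^2*(h^3 - 7*h^2 + 14*h - 8) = (h - 1)*(h + 2)^2*(h^2 - 6*h + 8) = (h - 2)*(h - 1)*(h + 2)^2*(h - 4)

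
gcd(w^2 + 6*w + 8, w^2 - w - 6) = w + 2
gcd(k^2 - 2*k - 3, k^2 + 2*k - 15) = k - 3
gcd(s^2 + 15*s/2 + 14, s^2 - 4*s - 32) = s + 4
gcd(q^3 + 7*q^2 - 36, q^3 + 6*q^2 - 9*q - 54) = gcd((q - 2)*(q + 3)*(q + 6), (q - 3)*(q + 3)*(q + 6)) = q^2 + 9*q + 18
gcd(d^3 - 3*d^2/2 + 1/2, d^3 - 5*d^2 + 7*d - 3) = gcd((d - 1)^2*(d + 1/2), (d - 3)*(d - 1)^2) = d^2 - 2*d + 1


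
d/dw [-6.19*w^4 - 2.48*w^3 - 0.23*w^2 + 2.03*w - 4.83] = -24.76*w^3 - 7.44*w^2 - 0.46*w + 2.03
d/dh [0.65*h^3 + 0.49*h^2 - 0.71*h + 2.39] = 1.95*h^2 + 0.98*h - 0.71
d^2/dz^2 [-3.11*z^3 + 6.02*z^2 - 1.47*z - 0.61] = 12.04 - 18.66*z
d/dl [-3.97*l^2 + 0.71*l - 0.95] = 0.71 - 7.94*l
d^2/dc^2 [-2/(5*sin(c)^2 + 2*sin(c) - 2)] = 4*(50*sin(c)^4 + 15*sin(c)^3 - 53*sin(c)^2 - 28*sin(c) - 14)/(5*sin(c)^2 + 2*sin(c) - 2)^3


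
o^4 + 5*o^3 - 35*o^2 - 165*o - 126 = (o - 6)*(o + 1)*(o + 3)*(o + 7)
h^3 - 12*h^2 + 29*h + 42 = (h - 7)*(h - 6)*(h + 1)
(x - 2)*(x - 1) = x^2 - 3*x + 2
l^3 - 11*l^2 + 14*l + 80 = (l - 8)*(l - 5)*(l + 2)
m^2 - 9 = (m - 3)*(m + 3)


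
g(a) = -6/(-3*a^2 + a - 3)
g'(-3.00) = 0.10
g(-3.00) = 0.18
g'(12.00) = 0.00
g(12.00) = 0.01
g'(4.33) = -0.05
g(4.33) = 0.11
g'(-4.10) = 0.05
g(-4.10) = 0.10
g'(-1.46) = 0.50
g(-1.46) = 0.55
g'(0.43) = -0.97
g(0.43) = 1.92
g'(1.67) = -0.58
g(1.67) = 0.62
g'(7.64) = -0.01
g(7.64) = 0.04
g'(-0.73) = 1.14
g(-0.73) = 1.13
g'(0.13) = 0.15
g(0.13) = 2.05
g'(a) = -6*(6*a - 1)/(-3*a^2 + a - 3)^2 = 6*(1 - 6*a)/(3*a^2 - a + 3)^2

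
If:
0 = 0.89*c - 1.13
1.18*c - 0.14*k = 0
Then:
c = 1.27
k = 10.70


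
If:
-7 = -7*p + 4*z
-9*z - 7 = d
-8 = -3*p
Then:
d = -133/4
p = 8/3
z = 35/12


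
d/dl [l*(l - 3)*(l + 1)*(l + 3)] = 4*l^3 + 3*l^2 - 18*l - 9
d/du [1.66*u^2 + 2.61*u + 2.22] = 3.32*u + 2.61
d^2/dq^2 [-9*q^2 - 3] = -18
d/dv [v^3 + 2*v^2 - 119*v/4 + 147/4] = 3*v^2 + 4*v - 119/4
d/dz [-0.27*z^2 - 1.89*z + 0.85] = -0.54*z - 1.89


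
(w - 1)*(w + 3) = w^2 + 2*w - 3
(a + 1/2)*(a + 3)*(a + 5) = a^3 + 17*a^2/2 + 19*a + 15/2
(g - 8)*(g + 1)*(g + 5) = g^3 - 2*g^2 - 43*g - 40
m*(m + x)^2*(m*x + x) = m^4*x + 2*m^3*x^2 + m^3*x + m^2*x^3 + 2*m^2*x^2 + m*x^3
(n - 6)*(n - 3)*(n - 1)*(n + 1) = n^4 - 9*n^3 + 17*n^2 + 9*n - 18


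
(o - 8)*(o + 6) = o^2 - 2*o - 48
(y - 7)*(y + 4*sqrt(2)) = y^2 - 7*y + 4*sqrt(2)*y - 28*sqrt(2)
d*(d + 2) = d^2 + 2*d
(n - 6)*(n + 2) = n^2 - 4*n - 12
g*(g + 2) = g^2 + 2*g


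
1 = 1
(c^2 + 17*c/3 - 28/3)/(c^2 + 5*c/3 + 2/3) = (3*c^2 + 17*c - 28)/(3*c^2 + 5*c + 2)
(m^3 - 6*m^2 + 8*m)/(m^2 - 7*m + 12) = m*(m - 2)/(m - 3)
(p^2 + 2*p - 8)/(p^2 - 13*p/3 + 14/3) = 3*(p + 4)/(3*p - 7)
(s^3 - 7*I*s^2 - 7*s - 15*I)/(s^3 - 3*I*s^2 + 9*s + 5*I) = (s - 3*I)/(s + I)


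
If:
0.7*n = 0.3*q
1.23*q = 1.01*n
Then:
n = 0.00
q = 0.00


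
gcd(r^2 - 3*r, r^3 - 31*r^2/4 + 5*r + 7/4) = 1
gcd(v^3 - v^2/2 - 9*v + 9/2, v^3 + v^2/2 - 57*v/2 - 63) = v + 3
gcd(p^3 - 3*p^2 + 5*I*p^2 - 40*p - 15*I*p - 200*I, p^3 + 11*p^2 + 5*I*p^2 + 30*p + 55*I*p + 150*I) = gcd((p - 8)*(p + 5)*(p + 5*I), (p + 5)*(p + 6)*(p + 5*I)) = p^2 + p*(5 + 5*I) + 25*I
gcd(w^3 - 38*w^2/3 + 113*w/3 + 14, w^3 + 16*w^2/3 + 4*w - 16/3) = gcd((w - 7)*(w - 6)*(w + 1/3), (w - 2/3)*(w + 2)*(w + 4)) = 1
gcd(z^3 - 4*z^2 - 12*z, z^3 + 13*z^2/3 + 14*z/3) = z^2 + 2*z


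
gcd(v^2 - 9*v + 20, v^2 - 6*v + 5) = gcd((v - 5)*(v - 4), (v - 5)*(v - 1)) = v - 5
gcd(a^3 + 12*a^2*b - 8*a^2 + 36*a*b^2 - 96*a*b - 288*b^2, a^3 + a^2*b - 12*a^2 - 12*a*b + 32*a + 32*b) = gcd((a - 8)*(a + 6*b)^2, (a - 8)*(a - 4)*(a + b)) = a - 8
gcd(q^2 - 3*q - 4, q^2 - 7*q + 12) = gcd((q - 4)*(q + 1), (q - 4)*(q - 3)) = q - 4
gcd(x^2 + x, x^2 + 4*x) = x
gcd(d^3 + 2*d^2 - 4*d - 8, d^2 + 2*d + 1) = 1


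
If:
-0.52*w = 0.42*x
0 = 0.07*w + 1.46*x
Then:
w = 0.00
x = 0.00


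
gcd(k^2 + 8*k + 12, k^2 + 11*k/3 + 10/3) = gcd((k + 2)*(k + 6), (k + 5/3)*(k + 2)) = k + 2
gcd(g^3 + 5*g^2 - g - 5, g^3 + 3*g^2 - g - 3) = g^2 - 1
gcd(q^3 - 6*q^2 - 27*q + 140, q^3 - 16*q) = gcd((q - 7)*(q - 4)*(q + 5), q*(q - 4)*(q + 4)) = q - 4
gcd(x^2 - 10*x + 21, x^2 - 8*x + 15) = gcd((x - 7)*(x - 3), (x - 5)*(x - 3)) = x - 3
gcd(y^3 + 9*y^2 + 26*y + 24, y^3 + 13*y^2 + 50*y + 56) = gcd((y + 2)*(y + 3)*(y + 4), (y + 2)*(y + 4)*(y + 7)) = y^2 + 6*y + 8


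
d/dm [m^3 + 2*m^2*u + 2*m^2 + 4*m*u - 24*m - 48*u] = 3*m^2 + 4*m*u + 4*m + 4*u - 24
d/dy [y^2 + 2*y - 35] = 2*y + 2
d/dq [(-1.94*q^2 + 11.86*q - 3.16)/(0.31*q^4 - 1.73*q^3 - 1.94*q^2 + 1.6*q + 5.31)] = (1.2028*q^5 - 14.386*q^4 + 44.954*q^3 + 3.504*q^2 - 32.8636*q + 68.0326)/(0.0961*q^8 - 1.0726*q^7 + 1.7901*q^6 + 7.7044*q^5 + 1.5198*q^4 - 24.5806*q^3 - 18.0428*q^2 + 16.992*q + 28.1961)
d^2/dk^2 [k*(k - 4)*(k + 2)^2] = 12*k^2 - 24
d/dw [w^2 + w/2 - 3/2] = 2*w + 1/2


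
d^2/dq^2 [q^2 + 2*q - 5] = 2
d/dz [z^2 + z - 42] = 2*z + 1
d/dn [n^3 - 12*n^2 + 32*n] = 3*n^2 - 24*n + 32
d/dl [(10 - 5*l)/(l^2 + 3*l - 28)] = 5*(l^2 - 4*l + 22)/(l^4 + 6*l^3 - 47*l^2 - 168*l + 784)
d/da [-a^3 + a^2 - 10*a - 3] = -3*a^2 + 2*a - 10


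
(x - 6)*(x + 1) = x^2 - 5*x - 6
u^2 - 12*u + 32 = (u - 8)*(u - 4)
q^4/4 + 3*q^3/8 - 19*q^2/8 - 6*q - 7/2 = (q/2 + 1)^2*(q - 7/2)*(q + 1)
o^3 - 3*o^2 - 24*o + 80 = (o - 4)^2*(o + 5)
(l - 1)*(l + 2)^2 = l^3 + 3*l^2 - 4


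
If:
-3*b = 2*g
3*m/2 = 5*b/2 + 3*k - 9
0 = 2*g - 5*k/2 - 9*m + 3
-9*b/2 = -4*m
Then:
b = -432/1195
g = 648/1195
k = 3702/1195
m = -486/1195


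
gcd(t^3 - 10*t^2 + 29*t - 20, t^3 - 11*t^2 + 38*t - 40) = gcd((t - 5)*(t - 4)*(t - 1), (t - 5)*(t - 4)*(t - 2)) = t^2 - 9*t + 20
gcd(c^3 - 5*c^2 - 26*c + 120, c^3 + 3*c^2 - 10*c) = c + 5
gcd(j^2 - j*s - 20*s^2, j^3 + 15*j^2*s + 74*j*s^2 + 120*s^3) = j + 4*s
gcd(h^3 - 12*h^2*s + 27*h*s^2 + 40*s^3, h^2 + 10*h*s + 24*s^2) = 1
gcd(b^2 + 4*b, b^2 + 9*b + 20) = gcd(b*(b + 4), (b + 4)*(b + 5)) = b + 4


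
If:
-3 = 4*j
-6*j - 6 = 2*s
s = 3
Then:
No Solution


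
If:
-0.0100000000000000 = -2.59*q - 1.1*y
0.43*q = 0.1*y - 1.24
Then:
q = -1.86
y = 4.39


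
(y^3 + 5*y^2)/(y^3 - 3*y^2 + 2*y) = y*(y + 5)/(y^2 - 3*y + 2)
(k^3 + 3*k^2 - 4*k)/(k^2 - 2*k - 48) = k*(-k^2 - 3*k + 4)/(-k^2 + 2*k + 48)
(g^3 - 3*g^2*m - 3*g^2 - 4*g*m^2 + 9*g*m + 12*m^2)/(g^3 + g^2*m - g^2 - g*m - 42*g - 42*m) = (g^2 - 4*g*m - 3*g + 12*m)/(g^2 - g - 42)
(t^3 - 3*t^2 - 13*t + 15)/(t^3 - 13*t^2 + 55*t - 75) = (t^2 + 2*t - 3)/(t^2 - 8*t + 15)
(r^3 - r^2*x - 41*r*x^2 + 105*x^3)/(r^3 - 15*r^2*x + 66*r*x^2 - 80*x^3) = (r^2 + 4*r*x - 21*x^2)/(r^2 - 10*r*x + 16*x^2)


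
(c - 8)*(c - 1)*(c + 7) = c^3 - 2*c^2 - 55*c + 56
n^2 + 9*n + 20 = (n + 4)*(n + 5)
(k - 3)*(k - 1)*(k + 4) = k^3 - 13*k + 12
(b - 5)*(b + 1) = b^2 - 4*b - 5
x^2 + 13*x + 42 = (x + 6)*(x + 7)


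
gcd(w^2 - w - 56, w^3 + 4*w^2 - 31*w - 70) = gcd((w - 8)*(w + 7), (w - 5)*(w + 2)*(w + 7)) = w + 7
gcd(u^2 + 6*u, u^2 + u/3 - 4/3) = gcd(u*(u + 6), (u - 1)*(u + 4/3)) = 1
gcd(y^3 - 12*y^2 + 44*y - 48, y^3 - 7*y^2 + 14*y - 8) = y^2 - 6*y + 8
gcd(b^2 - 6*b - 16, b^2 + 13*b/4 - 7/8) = 1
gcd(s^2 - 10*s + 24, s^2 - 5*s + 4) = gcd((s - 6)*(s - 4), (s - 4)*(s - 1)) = s - 4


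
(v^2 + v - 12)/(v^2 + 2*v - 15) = (v + 4)/(v + 5)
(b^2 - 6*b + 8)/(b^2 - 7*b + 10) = (b - 4)/(b - 5)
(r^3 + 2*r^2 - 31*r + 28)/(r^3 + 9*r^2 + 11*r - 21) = (r - 4)/(r + 3)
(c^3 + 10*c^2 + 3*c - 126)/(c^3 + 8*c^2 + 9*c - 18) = (c^2 + 4*c - 21)/(c^2 + 2*c - 3)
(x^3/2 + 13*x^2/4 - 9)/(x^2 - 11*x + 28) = (2*x^3 + 13*x^2 - 36)/(4*(x^2 - 11*x + 28))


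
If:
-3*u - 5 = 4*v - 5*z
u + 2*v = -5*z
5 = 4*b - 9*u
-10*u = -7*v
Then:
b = 125/352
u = -35/88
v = -25/44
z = 27/88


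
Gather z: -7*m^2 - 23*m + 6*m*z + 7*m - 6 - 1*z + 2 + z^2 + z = -7*m^2 + 6*m*z - 16*m + z^2 - 4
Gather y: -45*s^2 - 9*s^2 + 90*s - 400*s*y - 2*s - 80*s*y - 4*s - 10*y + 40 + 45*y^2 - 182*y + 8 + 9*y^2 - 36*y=-54*s^2 + 84*s + 54*y^2 + y*(-480*s - 228) + 48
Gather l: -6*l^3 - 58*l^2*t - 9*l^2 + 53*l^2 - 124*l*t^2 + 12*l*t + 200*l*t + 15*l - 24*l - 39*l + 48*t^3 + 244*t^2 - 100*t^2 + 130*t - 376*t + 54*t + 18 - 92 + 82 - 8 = -6*l^3 + l^2*(44 - 58*t) + l*(-124*t^2 + 212*t - 48) + 48*t^3 + 144*t^2 - 192*t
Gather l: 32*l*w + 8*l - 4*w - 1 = l*(32*w + 8) - 4*w - 1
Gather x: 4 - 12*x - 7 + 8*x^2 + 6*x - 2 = 8*x^2 - 6*x - 5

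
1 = 1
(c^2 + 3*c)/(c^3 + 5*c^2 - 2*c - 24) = c/(c^2 + 2*c - 8)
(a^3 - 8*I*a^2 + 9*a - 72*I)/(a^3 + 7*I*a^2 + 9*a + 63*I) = (a - 8*I)/(a + 7*I)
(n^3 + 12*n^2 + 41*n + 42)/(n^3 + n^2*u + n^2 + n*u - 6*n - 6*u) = (n^2 + 9*n + 14)/(n^2 + n*u - 2*n - 2*u)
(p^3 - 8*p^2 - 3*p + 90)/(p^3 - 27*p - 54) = (p - 5)/(p + 3)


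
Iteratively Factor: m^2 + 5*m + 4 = (m + 1)*(m + 4)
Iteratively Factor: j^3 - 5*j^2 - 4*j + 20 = (j - 2)*(j^2 - 3*j - 10) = (j - 5)*(j - 2)*(j + 2)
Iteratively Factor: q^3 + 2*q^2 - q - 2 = (q + 1)*(q^2 + q - 2) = (q + 1)*(q + 2)*(q - 1)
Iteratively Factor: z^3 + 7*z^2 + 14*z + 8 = (z + 2)*(z^2 + 5*z + 4) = (z + 2)*(z + 4)*(z + 1)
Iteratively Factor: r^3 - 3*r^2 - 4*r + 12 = (r + 2)*(r^2 - 5*r + 6) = (r - 3)*(r + 2)*(r - 2)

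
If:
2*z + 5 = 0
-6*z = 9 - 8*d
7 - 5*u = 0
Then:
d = -3/4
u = 7/5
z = -5/2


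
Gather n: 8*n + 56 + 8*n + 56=16*n + 112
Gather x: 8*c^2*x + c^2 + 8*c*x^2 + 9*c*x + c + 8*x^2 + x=c^2 + c + x^2*(8*c + 8) + x*(8*c^2 + 9*c + 1)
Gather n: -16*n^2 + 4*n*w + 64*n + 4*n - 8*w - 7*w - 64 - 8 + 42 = -16*n^2 + n*(4*w + 68) - 15*w - 30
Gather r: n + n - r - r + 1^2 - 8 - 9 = 2*n - 2*r - 16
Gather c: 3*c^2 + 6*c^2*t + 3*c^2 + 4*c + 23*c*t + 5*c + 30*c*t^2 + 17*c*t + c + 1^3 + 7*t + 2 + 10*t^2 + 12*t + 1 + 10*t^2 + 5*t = c^2*(6*t + 6) + c*(30*t^2 + 40*t + 10) + 20*t^2 + 24*t + 4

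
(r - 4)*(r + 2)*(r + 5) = r^3 + 3*r^2 - 18*r - 40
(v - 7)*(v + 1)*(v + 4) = v^3 - 2*v^2 - 31*v - 28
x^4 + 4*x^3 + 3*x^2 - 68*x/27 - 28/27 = (x - 2/3)*(x + 1/3)*(x + 2)*(x + 7/3)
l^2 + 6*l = l*(l + 6)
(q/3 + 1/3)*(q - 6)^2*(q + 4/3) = q^4/3 - 29*q^3/9 + 28*q^2/9 + 68*q/3 + 16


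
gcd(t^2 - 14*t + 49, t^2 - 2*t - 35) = t - 7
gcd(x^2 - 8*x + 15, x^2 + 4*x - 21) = x - 3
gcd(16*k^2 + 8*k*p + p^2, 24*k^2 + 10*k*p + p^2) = 4*k + p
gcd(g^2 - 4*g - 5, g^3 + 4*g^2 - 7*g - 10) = g + 1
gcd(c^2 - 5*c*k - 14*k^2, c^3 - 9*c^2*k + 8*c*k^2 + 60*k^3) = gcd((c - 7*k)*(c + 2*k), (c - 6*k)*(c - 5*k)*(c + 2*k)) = c + 2*k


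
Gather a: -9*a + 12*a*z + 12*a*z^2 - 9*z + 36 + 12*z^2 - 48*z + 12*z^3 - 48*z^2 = a*(12*z^2 + 12*z - 9) + 12*z^3 - 36*z^2 - 57*z + 36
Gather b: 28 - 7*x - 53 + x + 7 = -6*x - 18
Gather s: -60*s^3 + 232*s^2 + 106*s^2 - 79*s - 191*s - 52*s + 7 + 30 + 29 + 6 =-60*s^3 + 338*s^2 - 322*s + 72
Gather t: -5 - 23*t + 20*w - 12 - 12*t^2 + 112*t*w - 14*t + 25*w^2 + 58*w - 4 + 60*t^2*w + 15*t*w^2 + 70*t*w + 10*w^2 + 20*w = t^2*(60*w - 12) + t*(15*w^2 + 182*w - 37) + 35*w^2 + 98*w - 21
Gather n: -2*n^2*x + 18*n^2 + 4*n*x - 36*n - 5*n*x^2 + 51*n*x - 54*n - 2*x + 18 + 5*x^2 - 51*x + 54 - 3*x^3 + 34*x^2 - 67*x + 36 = n^2*(18 - 2*x) + n*(-5*x^2 + 55*x - 90) - 3*x^3 + 39*x^2 - 120*x + 108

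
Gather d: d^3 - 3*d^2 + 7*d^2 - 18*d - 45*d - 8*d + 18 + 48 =d^3 + 4*d^2 - 71*d + 66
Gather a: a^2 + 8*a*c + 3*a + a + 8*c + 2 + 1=a^2 + a*(8*c + 4) + 8*c + 3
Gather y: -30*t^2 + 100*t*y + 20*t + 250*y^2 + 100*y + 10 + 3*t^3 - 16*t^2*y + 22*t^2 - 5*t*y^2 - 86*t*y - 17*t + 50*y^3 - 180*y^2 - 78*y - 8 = 3*t^3 - 8*t^2 + 3*t + 50*y^3 + y^2*(70 - 5*t) + y*(-16*t^2 + 14*t + 22) + 2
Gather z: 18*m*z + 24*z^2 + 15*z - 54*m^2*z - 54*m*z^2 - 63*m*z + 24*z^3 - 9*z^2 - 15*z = 24*z^3 + z^2*(15 - 54*m) + z*(-54*m^2 - 45*m)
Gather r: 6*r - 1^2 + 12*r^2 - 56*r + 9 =12*r^2 - 50*r + 8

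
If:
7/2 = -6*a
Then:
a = -7/12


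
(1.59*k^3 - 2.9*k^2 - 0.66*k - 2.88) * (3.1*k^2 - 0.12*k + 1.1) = 4.929*k^5 - 9.1808*k^4 + 0.051*k^3 - 12.0388*k^2 - 0.3804*k - 3.168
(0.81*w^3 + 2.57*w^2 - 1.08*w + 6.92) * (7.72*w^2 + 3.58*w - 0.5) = 6.2532*w^5 + 22.7402*w^4 + 0.458*w^3 + 48.271*w^2 + 25.3136*w - 3.46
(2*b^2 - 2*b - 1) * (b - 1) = 2*b^3 - 4*b^2 + b + 1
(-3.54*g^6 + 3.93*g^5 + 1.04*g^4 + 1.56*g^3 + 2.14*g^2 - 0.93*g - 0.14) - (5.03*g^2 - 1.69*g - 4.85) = -3.54*g^6 + 3.93*g^5 + 1.04*g^4 + 1.56*g^3 - 2.89*g^2 + 0.76*g + 4.71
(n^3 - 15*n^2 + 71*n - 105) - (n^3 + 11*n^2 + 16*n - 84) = -26*n^2 + 55*n - 21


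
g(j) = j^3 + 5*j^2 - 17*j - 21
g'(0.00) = -17.00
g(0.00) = -21.00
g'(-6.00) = 31.00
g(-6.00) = 45.00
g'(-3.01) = -19.92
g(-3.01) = 48.20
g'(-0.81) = -23.13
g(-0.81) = -4.48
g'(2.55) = 28.01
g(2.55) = -15.26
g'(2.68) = 31.35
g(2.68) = -11.40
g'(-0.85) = -23.33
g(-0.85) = -3.55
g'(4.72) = 97.04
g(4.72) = 115.31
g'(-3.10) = -19.17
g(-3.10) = 49.96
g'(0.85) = -6.33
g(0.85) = -31.22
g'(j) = 3*j^2 + 10*j - 17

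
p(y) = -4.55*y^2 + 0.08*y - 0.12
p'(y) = 0.08 - 9.1*y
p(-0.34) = -0.67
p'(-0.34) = 3.17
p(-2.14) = -21.13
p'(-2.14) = 19.55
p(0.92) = -3.90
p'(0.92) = -8.29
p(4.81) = -105.00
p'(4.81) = -43.69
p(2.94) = -39.21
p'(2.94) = -26.67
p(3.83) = -66.56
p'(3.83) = -34.77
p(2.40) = -26.14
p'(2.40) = -21.76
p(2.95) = -39.48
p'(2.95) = -26.76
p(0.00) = -0.12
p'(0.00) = 0.08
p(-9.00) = -369.39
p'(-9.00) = 81.98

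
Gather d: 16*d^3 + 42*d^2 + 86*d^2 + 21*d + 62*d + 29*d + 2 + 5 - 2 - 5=16*d^3 + 128*d^2 + 112*d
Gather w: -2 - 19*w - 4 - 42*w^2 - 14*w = -42*w^2 - 33*w - 6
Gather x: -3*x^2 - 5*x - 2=-3*x^2 - 5*x - 2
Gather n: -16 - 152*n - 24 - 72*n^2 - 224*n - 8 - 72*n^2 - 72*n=-144*n^2 - 448*n - 48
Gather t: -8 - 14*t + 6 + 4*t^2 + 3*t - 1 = 4*t^2 - 11*t - 3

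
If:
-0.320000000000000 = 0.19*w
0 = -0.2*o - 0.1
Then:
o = -0.50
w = -1.68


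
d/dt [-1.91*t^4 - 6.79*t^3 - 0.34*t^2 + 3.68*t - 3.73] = -7.64*t^3 - 20.37*t^2 - 0.68*t + 3.68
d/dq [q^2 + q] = 2*q + 1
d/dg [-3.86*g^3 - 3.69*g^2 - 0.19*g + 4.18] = -11.58*g^2 - 7.38*g - 0.19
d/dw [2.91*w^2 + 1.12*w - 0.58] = 5.82*w + 1.12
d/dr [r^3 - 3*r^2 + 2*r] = 3*r^2 - 6*r + 2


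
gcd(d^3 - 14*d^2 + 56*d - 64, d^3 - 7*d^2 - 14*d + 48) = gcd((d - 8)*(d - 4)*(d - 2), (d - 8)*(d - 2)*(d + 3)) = d^2 - 10*d + 16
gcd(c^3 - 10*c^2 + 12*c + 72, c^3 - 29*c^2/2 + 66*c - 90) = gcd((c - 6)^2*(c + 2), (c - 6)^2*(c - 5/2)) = c^2 - 12*c + 36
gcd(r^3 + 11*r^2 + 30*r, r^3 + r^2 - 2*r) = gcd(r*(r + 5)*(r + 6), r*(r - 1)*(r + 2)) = r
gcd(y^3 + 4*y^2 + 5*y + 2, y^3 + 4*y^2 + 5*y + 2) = y^3 + 4*y^2 + 5*y + 2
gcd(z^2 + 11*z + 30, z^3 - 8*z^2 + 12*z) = 1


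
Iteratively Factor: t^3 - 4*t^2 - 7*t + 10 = (t + 2)*(t^2 - 6*t + 5) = (t - 1)*(t + 2)*(t - 5)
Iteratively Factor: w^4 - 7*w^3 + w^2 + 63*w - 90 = (w + 3)*(w^3 - 10*w^2 + 31*w - 30) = (w - 3)*(w + 3)*(w^2 - 7*w + 10) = (w - 5)*(w - 3)*(w + 3)*(w - 2)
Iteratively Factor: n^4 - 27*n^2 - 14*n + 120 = (n + 3)*(n^3 - 3*n^2 - 18*n + 40) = (n - 5)*(n + 3)*(n^2 + 2*n - 8) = (n - 5)*(n - 2)*(n + 3)*(n + 4)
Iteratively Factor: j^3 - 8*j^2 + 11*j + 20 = (j - 4)*(j^2 - 4*j - 5) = (j - 5)*(j - 4)*(j + 1)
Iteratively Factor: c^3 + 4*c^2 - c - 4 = (c + 4)*(c^2 - 1) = (c - 1)*(c + 4)*(c + 1)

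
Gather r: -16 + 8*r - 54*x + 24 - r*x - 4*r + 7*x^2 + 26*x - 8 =r*(4 - x) + 7*x^2 - 28*x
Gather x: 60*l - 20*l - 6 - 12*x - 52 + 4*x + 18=40*l - 8*x - 40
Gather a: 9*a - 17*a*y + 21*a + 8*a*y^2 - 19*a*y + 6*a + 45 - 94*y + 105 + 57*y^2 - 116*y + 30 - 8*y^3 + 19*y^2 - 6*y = a*(8*y^2 - 36*y + 36) - 8*y^3 + 76*y^2 - 216*y + 180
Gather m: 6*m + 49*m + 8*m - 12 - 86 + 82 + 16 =63*m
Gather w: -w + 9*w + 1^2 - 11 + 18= 8*w + 8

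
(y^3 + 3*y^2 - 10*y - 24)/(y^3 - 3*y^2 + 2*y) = (y^3 + 3*y^2 - 10*y - 24)/(y*(y^2 - 3*y + 2))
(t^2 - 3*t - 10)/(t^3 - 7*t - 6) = (t - 5)/(t^2 - 2*t - 3)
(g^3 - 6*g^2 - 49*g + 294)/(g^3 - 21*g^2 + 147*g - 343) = (g^2 + g - 42)/(g^2 - 14*g + 49)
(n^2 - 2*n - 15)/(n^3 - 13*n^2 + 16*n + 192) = (n - 5)/(n^2 - 16*n + 64)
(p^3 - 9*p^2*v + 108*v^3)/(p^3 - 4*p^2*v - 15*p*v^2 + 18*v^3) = (p - 6*v)/(p - v)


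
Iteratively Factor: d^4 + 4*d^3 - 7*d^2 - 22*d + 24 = (d + 4)*(d^3 - 7*d + 6) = (d - 2)*(d + 4)*(d^2 + 2*d - 3) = (d - 2)*(d + 3)*(d + 4)*(d - 1)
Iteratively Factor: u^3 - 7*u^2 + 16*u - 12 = (u - 3)*(u^2 - 4*u + 4) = (u - 3)*(u - 2)*(u - 2)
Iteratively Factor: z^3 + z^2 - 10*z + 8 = (z - 2)*(z^2 + 3*z - 4) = (z - 2)*(z + 4)*(z - 1)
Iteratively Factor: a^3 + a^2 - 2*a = (a)*(a^2 + a - 2) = a*(a - 1)*(a + 2)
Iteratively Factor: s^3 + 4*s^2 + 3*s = (s + 3)*(s^2 + s) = s*(s + 3)*(s + 1)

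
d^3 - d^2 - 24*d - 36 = (d - 6)*(d + 2)*(d + 3)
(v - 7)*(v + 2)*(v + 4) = v^3 - v^2 - 34*v - 56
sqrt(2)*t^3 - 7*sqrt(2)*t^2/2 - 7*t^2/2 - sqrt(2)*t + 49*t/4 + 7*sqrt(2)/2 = (t - 7/2)*(t - 2*sqrt(2))*(sqrt(2)*t + 1/2)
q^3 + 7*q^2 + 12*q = q*(q + 3)*(q + 4)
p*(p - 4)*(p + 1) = p^3 - 3*p^2 - 4*p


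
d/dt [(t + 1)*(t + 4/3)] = 2*t + 7/3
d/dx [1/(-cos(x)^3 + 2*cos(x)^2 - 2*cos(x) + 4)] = (-3*cos(x)^2 + 4*cos(x) - 2)*sin(x)/((sin(x)^2 - 3)^2*(cos(x) - 2)^2)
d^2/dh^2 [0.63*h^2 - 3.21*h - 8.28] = 1.26000000000000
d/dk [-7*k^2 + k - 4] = 1 - 14*k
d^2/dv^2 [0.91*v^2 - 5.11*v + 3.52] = 1.82000000000000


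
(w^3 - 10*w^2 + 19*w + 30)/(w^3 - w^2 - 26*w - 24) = (w - 5)/(w + 4)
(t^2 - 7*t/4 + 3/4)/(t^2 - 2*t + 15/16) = 4*(t - 1)/(4*t - 5)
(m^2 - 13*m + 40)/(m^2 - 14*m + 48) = (m - 5)/(m - 6)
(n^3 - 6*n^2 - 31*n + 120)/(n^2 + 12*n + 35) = (n^2 - 11*n + 24)/(n + 7)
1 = 1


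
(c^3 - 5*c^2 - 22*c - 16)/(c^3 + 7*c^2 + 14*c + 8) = (c - 8)/(c + 4)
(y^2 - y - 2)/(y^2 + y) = (y - 2)/y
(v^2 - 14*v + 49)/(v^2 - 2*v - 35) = (v - 7)/(v + 5)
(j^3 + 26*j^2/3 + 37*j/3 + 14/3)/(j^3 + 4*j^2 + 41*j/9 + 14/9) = 3*(j + 7)/(3*j + 7)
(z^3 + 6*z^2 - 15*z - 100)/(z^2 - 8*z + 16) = (z^2 + 10*z + 25)/(z - 4)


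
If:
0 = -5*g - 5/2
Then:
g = -1/2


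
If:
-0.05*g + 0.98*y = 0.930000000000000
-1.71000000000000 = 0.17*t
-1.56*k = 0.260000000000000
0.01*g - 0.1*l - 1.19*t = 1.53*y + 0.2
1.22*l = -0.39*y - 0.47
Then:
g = 156.36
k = -0.17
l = -3.24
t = -10.06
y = 8.93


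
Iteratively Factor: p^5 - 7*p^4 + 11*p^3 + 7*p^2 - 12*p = (p - 4)*(p^4 - 3*p^3 - p^2 + 3*p) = (p - 4)*(p + 1)*(p^3 - 4*p^2 + 3*p) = (p - 4)*(p - 1)*(p + 1)*(p^2 - 3*p) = (p - 4)*(p - 3)*(p - 1)*(p + 1)*(p)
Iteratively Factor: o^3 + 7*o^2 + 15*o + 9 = (o + 3)*(o^2 + 4*o + 3) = (o + 1)*(o + 3)*(o + 3)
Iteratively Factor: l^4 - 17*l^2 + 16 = (l + 1)*(l^3 - l^2 - 16*l + 16) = (l - 1)*(l + 1)*(l^2 - 16) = (l - 4)*(l - 1)*(l + 1)*(l + 4)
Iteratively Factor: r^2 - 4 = (r - 2)*(r + 2)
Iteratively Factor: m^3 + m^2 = (m)*(m^2 + m) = m*(m + 1)*(m)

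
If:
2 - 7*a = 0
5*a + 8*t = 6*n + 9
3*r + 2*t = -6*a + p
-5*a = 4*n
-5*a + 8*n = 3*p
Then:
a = 2/7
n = -5/14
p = -10/7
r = -3/2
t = 19/28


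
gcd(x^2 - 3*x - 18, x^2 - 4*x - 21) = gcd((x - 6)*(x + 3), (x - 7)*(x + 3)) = x + 3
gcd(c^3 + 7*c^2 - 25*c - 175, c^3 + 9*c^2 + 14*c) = c + 7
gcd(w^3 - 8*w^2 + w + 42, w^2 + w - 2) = w + 2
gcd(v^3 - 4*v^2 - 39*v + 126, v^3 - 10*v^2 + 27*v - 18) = v - 3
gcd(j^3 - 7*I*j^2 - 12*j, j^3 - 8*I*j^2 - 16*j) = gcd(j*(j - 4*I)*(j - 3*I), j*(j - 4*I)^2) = j^2 - 4*I*j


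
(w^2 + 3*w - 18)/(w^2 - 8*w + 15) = (w + 6)/(w - 5)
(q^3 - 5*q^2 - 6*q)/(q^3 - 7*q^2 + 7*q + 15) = q*(q - 6)/(q^2 - 8*q + 15)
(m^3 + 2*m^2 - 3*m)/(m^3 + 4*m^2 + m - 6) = m/(m + 2)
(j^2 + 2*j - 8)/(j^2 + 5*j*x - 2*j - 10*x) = (j + 4)/(j + 5*x)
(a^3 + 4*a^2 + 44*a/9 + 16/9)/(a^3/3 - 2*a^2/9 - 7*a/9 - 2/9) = (9*a^3 + 36*a^2 + 44*a + 16)/(3*a^3 - 2*a^2 - 7*a - 2)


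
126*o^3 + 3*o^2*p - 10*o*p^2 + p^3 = (-7*o + p)*(-6*o + p)*(3*o + p)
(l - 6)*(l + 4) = l^2 - 2*l - 24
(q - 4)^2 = q^2 - 8*q + 16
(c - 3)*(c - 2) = c^2 - 5*c + 6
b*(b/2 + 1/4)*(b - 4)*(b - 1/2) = b^4/2 - 2*b^3 - b^2/8 + b/2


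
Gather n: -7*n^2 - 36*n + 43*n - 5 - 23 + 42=-7*n^2 + 7*n + 14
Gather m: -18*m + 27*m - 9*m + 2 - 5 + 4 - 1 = 0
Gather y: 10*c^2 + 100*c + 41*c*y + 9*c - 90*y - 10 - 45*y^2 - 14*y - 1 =10*c^2 + 109*c - 45*y^2 + y*(41*c - 104) - 11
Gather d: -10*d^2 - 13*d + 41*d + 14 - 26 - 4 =-10*d^2 + 28*d - 16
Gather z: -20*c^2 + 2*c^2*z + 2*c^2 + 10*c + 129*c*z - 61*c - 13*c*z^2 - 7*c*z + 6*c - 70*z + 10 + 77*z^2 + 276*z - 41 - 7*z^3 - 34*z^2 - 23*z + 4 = -18*c^2 - 45*c - 7*z^3 + z^2*(43 - 13*c) + z*(2*c^2 + 122*c + 183) - 27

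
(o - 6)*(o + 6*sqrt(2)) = o^2 - 6*o + 6*sqrt(2)*o - 36*sqrt(2)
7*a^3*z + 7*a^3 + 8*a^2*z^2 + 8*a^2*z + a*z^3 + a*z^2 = (a + z)*(7*a + z)*(a*z + a)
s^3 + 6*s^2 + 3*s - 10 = (s - 1)*(s + 2)*(s + 5)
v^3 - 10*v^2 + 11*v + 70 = (v - 7)*(v - 5)*(v + 2)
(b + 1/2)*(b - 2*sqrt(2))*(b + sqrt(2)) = b^3 - sqrt(2)*b^2 + b^2/2 - 4*b - sqrt(2)*b/2 - 2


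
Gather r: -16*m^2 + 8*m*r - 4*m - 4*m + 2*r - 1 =-16*m^2 - 8*m + r*(8*m + 2) - 1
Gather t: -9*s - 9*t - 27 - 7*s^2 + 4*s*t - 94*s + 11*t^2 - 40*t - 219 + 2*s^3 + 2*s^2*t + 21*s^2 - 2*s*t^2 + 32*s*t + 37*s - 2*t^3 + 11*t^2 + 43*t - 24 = 2*s^3 + 14*s^2 - 66*s - 2*t^3 + t^2*(22 - 2*s) + t*(2*s^2 + 36*s - 6) - 270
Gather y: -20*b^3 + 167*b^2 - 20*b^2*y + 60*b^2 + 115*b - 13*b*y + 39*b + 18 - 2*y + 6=-20*b^3 + 227*b^2 + 154*b + y*(-20*b^2 - 13*b - 2) + 24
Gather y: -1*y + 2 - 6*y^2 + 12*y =-6*y^2 + 11*y + 2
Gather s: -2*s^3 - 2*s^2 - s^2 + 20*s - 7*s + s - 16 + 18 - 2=-2*s^3 - 3*s^2 + 14*s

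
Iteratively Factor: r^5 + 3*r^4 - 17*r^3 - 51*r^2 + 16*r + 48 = (r + 4)*(r^4 - r^3 - 13*r^2 + r + 12) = (r + 1)*(r + 4)*(r^3 - 2*r^2 - 11*r + 12) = (r + 1)*(r + 3)*(r + 4)*(r^2 - 5*r + 4) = (r - 1)*(r + 1)*(r + 3)*(r + 4)*(r - 4)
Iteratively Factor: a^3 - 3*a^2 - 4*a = (a)*(a^2 - 3*a - 4) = a*(a + 1)*(a - 4)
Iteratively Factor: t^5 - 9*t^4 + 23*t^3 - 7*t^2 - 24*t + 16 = (t - 4)*(t^4 - 5*t^3 + 3*t^2 + 5*t - 4) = (t - 4)*(t + 1)*(t^3 - 6*t^2 + 9*t - 4) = (t - 4)*(t - 1)*(t + 1)*(t^2 - 5*t + 4) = (t - 4)^2*(t - 1)*(t + 1)*(t - 1)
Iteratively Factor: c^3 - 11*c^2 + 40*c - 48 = (c - 4)*(c^2 - 7*c + 12) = (c - 4)*(c - 3)*(c - 4)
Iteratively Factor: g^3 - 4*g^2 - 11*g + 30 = (g - 2)*(g^2 - 2*g - 15) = (g - 2)*(g + 3)*(g - 5)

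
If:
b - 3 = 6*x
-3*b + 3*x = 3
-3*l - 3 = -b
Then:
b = -9/5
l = -8/5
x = -4/5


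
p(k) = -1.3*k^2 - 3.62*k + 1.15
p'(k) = -2.6*k - 3.62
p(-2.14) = 2.94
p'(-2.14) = 1.94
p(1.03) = -3.96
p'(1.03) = -6.30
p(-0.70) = 3.05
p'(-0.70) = -1.80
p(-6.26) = -27.13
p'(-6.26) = 12.66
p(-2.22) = 2.78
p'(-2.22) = 2.15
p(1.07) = -4.21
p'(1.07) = -6.40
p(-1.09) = 3.55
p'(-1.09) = -0.79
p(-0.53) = 2.70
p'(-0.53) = -2.24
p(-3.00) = 0.31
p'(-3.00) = 4.18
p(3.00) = -21.41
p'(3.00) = -11.42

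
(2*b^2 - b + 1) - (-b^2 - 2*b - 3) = 3*b^2 + b + 4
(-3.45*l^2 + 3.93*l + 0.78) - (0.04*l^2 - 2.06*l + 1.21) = -3.49*l^2 + 5.99*l - 0.43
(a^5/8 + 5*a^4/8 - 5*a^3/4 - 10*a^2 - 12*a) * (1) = a^5/8 + 5*a^4/8 - 5*a^3/4 - 10*a^2 - 12*a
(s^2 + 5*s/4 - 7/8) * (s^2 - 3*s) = s^4 - 7*s^3/4 - 37*s^2/8 + 21*s/8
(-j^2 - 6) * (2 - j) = j^3 - 2*j^2 + 6*j - 12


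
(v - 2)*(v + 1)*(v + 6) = v^3 + 5*v^2 - 8*v - 12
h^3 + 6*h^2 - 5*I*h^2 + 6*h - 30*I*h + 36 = (h + 6)*(h - 6*I)*(h + I)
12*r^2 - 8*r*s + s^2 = (-6*r + s)*(-2*r + s)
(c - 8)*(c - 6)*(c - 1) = c^3 - 15*c^2 + 62*c - 48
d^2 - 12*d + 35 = (d - 7)*(d - 5)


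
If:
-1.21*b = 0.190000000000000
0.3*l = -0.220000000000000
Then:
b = -0.16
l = -0.73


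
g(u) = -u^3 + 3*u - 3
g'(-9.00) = -240.00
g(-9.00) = 699.00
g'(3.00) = -24.00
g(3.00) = -21.00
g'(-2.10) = -10.23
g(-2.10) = -0.04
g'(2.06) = -9.73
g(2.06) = -5.56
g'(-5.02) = -72.60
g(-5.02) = 108.45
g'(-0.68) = 1.61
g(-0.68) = -4.73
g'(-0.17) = 2.91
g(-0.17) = -3.51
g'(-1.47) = -3.48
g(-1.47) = -4.23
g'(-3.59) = -35.66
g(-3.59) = 32.50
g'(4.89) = -68.74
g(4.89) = -105.26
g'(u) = 3 - 3*u^2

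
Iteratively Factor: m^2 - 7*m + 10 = (m - 2)*(m - 5)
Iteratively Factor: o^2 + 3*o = (o)*(o + 3)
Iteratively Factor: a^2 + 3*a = (a)*(a + 3)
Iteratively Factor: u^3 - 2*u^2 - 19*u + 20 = (u + 4)*(u^2 - 6*u + 5) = (u - 5)*(u + 4)*(u - 1)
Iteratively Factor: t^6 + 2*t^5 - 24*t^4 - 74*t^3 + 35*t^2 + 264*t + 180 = (t + 3)*(t^5 - t^4 - 21*t^3 - 11*t^2 + 68*t + 60) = (t + 3)^2*(t^4 - 4*t^3 - 9*t^2 + 16*t + 20) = (t - 5)*(t + 3)^2*(t^3 + t^2 - 4*t - 4) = (t - 5)*(t + 2)*(t + 3)^2*(t^2 - t - 2) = (t - 5)*(t + 1)*(t + 2)*(t + 3)^2*(t - 2)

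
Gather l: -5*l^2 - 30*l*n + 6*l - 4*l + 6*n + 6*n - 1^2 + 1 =-5*l^2 + l*(2 - 30*n) + 12*n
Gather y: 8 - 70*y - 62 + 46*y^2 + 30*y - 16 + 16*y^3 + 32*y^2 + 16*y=16*y^3 + 78*y^2 - 24*y - 70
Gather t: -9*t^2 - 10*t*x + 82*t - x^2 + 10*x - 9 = -9*t^2 + t*(82 - 10*x) - x^2 + 10*x - 9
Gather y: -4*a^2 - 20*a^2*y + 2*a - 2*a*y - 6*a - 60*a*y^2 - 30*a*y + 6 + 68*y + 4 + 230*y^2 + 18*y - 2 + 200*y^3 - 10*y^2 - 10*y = -4*a^2 - 4*a + 200*y^3 + y^2*(220 - 60*a) + y*(-20*a^2 - 32*a + 76) + 8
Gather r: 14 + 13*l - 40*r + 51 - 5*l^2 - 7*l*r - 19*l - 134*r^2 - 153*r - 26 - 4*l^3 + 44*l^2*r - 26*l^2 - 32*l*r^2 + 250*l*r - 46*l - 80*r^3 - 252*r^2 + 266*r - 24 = -4*l^3 - 31*l^2 - 52*l - 80*r^3 + r^2*(-32*l - 386) + r*(44*l^2 + 243*l + 73) + 15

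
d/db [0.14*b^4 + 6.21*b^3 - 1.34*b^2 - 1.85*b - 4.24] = 0.56*b^3 + 18.63*b^2 - 2.68*b - 1.85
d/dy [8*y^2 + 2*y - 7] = 16*y + 2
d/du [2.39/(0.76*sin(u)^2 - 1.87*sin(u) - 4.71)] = (4.4693 - 3.6328*sin(u))*cos(u)/(-0.76*sin(u)^2 + 1.87*sin(u) + 4.71)^2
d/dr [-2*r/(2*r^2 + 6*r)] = (r + 3)^(-2)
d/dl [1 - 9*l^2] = -18*l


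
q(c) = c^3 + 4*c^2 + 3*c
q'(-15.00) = 558.00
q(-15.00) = -2520.00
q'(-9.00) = 174.00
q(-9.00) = -432.00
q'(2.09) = 32.82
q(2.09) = 32.87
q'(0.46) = 7.31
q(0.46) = 2.32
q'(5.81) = 150.75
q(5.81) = 348.58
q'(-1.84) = -1.56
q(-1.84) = 1.79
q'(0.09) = 3.74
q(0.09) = 0.30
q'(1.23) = 17.38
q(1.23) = 11.60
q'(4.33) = 93.89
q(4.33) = 169.17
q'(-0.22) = 1.39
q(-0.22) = -0.48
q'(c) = 3*c^2 + 8*c + 3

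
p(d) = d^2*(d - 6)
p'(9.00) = 135.00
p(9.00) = 243.00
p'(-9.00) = 351.00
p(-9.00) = -1215.00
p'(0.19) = -2.17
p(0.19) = -0.21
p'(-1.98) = 35.52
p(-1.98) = -31.28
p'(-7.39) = 252.52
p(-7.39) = -731.26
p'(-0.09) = 1.10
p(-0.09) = -0.05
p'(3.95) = -0.59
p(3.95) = -31.99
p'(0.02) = -0.24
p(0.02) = -0.00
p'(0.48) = -5.07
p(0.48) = -1.27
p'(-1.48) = 24.33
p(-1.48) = -16.38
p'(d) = d^2 + 2*d*(d - 6)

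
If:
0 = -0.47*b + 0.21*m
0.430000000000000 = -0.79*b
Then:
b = -0.54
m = -1.22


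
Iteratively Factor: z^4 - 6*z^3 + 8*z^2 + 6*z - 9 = (z - 3)*(z^3 - 3*z^2 - z + 3) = (z - 3)*(z - 1)*(z^2 - 2*z - 3) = (z - 3)^2*(z - 1)*(z + 1)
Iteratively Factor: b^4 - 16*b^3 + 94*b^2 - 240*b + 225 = (b - 3)*(b^3 - 13*b^2 + 55*b - 75) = (b - 5)*(b - 3)*(b^2 - 8*b + 15) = (b - 5)^2*(b - 3)*(b - 3)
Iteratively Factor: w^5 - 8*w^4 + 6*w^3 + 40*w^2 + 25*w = (w + 1)*(w^4 - 9*w^3 + 15*w^2 + 25*w) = (w + 1)^2*(w^3 - 10*w^2 + 25*w) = w*(w + 1)^2*(w^2 - 10*w + 25) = w*(w - 5)*(w + 1)^2*(w - 5)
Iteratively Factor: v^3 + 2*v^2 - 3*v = (v)*(v^2 + 2*v - 3) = v*(v - 1)*(v + 3)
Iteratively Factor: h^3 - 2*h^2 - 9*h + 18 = (h + 3)*(h^2 - 5*h + 6) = (h - 3)*(h + 3)*(h - 2)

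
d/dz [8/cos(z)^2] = 16*sin(z)/cos(z)^3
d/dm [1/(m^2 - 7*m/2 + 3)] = 2*(7 - 4*m)/(2*m^2 - 7*m + 6)^2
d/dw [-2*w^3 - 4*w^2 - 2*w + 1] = -6*w^2 - 8*w - 2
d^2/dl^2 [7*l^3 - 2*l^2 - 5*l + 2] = 42*l - 4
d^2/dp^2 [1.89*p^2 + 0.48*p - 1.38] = 3.78000000000000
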